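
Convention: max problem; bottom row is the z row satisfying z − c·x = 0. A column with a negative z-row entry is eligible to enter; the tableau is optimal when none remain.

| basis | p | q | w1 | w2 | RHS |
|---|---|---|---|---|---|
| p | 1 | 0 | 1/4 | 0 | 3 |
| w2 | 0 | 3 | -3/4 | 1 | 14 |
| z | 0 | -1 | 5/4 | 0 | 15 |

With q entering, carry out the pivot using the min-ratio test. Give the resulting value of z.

59/3

Ratio test on column q — row 1: entry 0 ≤ 0; row 2: 14/3 = 14/3. Minimum is 14/3 at row 2 (w2 leaves); pivot element 3.
Pivot on row 2; the z-row RHS becomes 15 − (-1)·(14/3) = 59/3.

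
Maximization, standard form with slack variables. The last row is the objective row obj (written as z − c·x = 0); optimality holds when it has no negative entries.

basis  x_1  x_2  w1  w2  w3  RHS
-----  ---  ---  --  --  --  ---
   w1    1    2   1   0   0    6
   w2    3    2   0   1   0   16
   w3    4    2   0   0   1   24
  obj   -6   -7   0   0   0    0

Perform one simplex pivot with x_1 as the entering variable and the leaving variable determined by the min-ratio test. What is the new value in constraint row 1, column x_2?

4/3

Ratio test on column x_1 — row 1: 6/1 = 6; row 2: 16/3 = 16/3; row 3: 24/4 = 6. Minimum is 16/3 at row 2 (w2 leaves); pivot element 3.
Divide row 2 by 3; eliminate column x_1 from the other rows.
Row 1 update in column x_2: 2 − 1·(2/3) = 4/3.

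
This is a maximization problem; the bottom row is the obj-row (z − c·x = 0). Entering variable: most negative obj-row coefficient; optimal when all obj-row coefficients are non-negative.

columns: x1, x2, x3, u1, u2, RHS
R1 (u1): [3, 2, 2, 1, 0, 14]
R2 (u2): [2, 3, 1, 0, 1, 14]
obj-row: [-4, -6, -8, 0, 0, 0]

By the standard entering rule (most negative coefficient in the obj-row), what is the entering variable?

Negative obj-row entries: x1: -4, x2: -6, x3: -8.
The most negative is -8 in column x3, so x3 enters.

x3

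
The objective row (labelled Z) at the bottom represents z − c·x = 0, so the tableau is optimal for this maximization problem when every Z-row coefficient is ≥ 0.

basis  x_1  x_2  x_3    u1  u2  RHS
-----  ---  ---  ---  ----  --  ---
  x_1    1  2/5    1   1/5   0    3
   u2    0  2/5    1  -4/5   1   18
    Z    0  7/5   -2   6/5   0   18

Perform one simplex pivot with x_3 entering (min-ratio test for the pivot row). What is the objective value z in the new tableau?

Ratio test on column x_3 — row 1: 3/1 = 3; row 2: 18/1 = 18. Minimum is 3 at row 1 (x_1 leaves); pivot element 1.
Pivot on row 1; the Z-row RHS becomes 18 − (-2)·3 = 24.

24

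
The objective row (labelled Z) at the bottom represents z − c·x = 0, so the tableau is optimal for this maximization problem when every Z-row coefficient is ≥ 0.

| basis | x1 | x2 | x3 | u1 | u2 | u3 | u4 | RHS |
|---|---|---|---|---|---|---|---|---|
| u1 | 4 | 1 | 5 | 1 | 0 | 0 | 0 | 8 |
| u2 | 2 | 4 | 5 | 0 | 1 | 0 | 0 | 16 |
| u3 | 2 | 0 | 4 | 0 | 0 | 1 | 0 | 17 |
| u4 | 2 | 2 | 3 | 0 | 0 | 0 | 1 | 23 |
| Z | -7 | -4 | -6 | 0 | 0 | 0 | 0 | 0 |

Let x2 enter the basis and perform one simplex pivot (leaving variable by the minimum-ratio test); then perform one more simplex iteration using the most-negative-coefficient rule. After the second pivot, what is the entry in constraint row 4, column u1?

-2/7

Ratio test on column x2 — row 1: 8/1 = 8; row 2: 16/4 = 4; row 3: entry 0 ≤ 0; row 4: 23/2 = 23/2. Minimum is 4 at row 2 (u2 leaves); pivot element 4.
Divide row 2 by 4; eliminate column x2 from the other rows.
Second iteration: most negative Z-row entry is -5 in column x1, so x1 enters.
Ratio test on column x1 — row 1: 4/(7/2) = 8/7; row 2: 4/(1/2) = 8; row 3: 17/2 = 17/2; row 4: 15/1 = 15. Minimum is 8/7 at row 1 (u1 leaves); pivot element 7/2.
Divide row 1 by 7/2; eliminate column x1 from the other rows.
After both pivots, the entry at constraint row 4, column u1 is -2/7.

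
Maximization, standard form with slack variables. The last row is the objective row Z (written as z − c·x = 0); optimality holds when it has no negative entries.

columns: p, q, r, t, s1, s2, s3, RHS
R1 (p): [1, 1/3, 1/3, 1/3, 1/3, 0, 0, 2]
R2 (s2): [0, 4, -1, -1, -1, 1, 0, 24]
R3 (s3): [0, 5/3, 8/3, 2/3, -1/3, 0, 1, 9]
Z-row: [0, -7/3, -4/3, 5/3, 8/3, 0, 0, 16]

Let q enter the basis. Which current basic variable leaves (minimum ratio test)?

Column q entries and ratios — p: 2/(1/3) = 6; s2: 24/4 = 6; s3: 9/(5/3) = 27/5.
Smallest ratio is 27/5 in the row of s3, so s3 leaves.

s3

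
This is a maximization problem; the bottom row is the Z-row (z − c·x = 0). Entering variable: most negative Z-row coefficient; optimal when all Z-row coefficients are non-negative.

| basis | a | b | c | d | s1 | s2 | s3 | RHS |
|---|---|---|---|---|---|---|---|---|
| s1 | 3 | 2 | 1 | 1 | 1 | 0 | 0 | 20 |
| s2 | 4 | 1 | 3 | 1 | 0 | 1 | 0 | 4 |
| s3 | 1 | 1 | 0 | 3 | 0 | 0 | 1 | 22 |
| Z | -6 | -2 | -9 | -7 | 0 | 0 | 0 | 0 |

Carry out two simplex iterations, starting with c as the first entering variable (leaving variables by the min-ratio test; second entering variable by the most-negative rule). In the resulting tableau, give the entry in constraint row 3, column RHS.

10

Ratio test on column c — row 1: 20/1 = 20; row 2: 4/3 = 4/3; row 3: entry 0 ≤ 0. Minimum is 4/3 at row 2 (s2 leaves); pivot element 3.
Divide row 2 by 3; eliminate column c from the other rows.
Second iteration: most negative Z-row entry is -4 in column d, so d enters.
Ratio test on column d — row 1: (56/3)/(2/3) = 28; row 2: (4/3)/(1/3) = 4; row 3: 22/3 = 22/3. Minimum is 4 at row 2 (c leaves); pivot element 1/3.
Divide row 2 by 1/3; eliminate column d from the other rows.
After both pivots, the entry at constraint row 3, column RHS is 10.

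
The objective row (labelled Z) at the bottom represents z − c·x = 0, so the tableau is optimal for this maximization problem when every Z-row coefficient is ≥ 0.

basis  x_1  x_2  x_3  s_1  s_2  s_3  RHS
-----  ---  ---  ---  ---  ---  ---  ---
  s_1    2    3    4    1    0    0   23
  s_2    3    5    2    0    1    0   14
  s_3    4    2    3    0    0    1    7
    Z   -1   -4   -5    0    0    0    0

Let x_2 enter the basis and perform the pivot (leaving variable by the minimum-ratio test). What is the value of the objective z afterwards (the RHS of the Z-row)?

Ratio test on column x_2 — row 1: 23/3 = 23/3; row 2: 14/5 = 14/5; row 3: 7/2 = 7/2. Minimum is 14/5 at row 2 (s_2 leaves); pivot element 5.
Pivot on row 2; the Z-row RHS becomes 0 − (-4)·(14/5) = 56/5.

56/5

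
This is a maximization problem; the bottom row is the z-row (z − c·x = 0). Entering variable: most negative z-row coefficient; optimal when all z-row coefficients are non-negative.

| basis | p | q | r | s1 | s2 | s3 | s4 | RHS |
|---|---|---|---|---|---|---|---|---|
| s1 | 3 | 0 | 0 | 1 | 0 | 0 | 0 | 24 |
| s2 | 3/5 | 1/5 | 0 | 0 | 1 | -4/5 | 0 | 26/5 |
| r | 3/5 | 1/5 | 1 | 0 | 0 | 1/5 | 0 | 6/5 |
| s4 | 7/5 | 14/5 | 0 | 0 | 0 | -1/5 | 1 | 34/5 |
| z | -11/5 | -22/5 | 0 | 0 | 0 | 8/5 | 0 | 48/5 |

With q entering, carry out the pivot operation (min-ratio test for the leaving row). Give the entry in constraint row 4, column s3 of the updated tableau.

-1/14

Ratio test on column q — row 1: entry 0 ≤ 0; row 2: (26/5)/(1/5) = 26; row 3: (6/5)/(1/5) = 6; row 4: (34/5)/(14/5) = 17/7. Minimum is 17/7 at row 4 (s4 leaves); pivot element 14/5.
Divide row 4 by 14/5; eliminate column q from the other rows.
In the new row 4, the s3 entry is the old entry divided by the pivot: (-1/5)/(14/5) = -1/14.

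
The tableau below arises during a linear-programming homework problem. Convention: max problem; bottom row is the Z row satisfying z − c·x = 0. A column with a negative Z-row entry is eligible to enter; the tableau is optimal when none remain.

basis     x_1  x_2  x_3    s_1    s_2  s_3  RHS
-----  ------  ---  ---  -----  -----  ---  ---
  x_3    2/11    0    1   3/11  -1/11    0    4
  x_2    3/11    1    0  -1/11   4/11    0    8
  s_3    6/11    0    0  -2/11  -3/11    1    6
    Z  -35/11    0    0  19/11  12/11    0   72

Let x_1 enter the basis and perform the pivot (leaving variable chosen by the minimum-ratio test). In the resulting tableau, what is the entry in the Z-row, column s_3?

35/6

Ratio test on column x_1 — row 1: 4/(2/11) = 22; row 2: 8/(3/11) = 88/3; row 3: 6/(6/11) = 11. Minimum is 11 at row 3 (s_3 leaves); pivot element 6/11.
Divide row 3 by 6/11; eliminate column x_1 from the other rows.
Z-row update in column s_3: 0 − (-35/11)·(11/6) = 35/6.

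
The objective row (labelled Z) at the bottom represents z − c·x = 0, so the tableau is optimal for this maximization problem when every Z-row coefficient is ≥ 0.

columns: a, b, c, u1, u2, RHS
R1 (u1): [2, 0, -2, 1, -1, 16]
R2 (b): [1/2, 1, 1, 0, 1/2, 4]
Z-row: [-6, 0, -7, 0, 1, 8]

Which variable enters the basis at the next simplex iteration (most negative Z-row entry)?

c

Negative Z-row entries: a: -6, c: -7.
The most negative is -7 in column c, so c enters.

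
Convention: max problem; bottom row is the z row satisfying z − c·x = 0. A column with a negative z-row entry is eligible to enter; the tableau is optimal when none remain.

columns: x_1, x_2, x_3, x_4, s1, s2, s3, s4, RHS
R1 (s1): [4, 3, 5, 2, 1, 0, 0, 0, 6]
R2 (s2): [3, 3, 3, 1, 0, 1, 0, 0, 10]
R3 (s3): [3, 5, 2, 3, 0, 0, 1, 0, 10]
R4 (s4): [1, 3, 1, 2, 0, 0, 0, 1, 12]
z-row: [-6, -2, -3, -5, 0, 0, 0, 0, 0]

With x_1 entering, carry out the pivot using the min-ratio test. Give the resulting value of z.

9

Ratio test on column x_1 — row 1: 6/4 = 3/2; row 2: 10/3 = 10/3; row 3: 10/3 = 10/3; row 4: 12/1 = 12. Minimum is 3/2 at row 1 (s1 leaves); pivot element 4.
Pivot on row 1; the z-row RHS becomes 0 − (-6)·(3/2) = 9.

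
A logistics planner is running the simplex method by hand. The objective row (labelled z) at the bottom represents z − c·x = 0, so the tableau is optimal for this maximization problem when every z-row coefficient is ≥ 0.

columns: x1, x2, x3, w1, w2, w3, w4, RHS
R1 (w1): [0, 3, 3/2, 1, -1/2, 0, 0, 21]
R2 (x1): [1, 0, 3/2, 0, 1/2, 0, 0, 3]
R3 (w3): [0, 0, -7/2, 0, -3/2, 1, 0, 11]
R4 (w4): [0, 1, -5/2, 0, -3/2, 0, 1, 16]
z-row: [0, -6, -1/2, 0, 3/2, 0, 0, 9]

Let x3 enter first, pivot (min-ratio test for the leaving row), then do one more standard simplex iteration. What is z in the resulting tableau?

Ratio test on column x3 — row 1: 21/(3/2) = 14; row 2: 3/(3/2) = 2; row 3: entry -7/2 ≤ 0; row 4: entry -5/2 ≤ 0. Minimum is 2 at row 2 (x1 leaves); pivot element 3/2.
Pivot on row 2; the z-row RHS becomes 9 − (-1/2)·2 = 10.
Next entering variable (most negative z-row entry -6): x2.
Ratio test on column x2 — row 1: 18/3 = 6; row 2: entry 0 ≤ 0; row 3: entry 0 ≤ 0; row 4: 21/1 = 21. Minimum is 6 at row 1 (w1 leaves); pivot element 3.
After the second pivot the z-row RHS is 10 − (-6)·6 = 46.

46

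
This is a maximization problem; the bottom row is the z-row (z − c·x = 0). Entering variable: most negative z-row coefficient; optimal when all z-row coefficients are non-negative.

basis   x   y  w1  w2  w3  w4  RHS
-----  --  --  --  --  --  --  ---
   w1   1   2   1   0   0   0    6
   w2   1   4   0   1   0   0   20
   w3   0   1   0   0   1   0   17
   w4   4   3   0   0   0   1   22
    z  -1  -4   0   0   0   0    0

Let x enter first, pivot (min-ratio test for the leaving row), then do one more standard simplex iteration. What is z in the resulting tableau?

34/5

Ratio test on column x — row 1: 6/1 = 6; row 2: 20/1 = 20; row 3: entry 0 ≤ 0; row 4: 22/4 = 11/2. Minimum is 11/2 at row 4 (w4 leaves); pivot element 4.
Pivot on row 4; the z-row RHS becomes 0 − (-1)·(11/2) = 11/2.
Next entering variable (most negative z-row entry -13/4): y.
Ratio test on column y — row 1: (1/2)/(5/4) = 2/5; row 2: (29/2)/(13/4) = 58/13; row 3: 17/1 = 17; row 4: (11/2)/(3/4) = 22/3. Minimum is 2/5 at row 1 (w1 leaves); pivot element 5/4.
After the second pivot the z-row RHS is 11/2 − (-13/4)·(2/5) = 34/5.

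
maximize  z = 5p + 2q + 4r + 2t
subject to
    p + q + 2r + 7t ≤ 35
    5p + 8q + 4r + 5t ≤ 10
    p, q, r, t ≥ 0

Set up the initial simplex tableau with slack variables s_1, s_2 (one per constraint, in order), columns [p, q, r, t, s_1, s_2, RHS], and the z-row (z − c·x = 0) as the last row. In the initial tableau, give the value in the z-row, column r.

-4

The z-row carries the negated objective coefficients: the r entry is -4.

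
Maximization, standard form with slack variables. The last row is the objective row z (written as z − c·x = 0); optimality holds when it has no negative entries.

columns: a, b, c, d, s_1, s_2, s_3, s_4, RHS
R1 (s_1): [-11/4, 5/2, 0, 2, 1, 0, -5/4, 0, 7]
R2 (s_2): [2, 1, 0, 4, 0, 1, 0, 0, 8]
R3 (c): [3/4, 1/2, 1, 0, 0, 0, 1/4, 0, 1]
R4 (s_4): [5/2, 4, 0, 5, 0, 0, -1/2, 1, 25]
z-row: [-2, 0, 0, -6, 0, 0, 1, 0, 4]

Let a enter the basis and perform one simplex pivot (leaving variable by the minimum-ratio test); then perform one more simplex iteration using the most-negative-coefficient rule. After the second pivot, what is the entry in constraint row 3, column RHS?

Ratio test on column a — row 1: entry -11/4 ≤ 0; row 2: 8/2 = 4; row 3: 1/(3/4) = 4/3; row 4: 25/(5/2) = 10. Minimum is 4/3 at row 3 (c leaves); pivot element 3/4.
Divide row 3 by 3/4; eliminate column a from the other rows.
Second iteration: most negative z-row entry is -6 in column d, so d enters.
Ratio test on column d — row 1: (32/3)/2 = 16/3; row 2: (16/3)/4 = 4/3; row 3: entry 0 ≤ 0; row 4: (65/3)/5 = 13/3. Minimum is 4/3 at row 2 (s_2 leaves); pivot element 4.
Divide row 2 by 4; eliminate column d from the other rows.
After both pivots, the entry at constraint row 3, column RHS is 4/3.

4/3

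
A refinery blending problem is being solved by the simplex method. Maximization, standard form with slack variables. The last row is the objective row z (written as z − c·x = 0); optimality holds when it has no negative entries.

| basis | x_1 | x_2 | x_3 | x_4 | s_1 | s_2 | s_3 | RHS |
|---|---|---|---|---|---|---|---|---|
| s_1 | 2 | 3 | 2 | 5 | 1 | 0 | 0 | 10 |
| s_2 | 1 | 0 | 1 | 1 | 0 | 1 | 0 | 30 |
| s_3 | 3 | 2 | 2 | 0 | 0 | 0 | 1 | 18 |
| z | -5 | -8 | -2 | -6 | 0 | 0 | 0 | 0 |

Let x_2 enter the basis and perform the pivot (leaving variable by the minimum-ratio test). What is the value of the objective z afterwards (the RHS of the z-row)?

80/3

Ratio test on column x_2 — row 1: 10/3 = 10/3; row 2: entry 0 ≤ 0; row 3: 18/2 = 9. Minimum is 10/3 at row 1 (s_1 leaves); pivot element 3.
Pivot on row 1; the z-row RHS becomes 0 − (-8)·(10/3) = 80/3.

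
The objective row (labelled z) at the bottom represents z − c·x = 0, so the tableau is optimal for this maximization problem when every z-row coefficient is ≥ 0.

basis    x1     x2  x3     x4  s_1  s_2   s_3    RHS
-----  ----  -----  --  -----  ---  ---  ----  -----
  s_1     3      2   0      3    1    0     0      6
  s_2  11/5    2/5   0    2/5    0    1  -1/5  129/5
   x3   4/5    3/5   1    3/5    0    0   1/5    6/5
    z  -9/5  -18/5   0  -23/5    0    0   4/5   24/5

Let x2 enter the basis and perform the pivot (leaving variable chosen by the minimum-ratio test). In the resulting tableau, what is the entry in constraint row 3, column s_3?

Ratio test on column x2 — row 1: 6/2 = 3; row 2: (129/5)/(2/5) = 129/2; row 3: (6/5)/(3/5) = 2. Minimum is 2 at row 3 (x3 leaves); pivot element 3/5.
Divide row 3 by 3/5; eliminate column x2 from the other rows.
In the new row 3, the s_3 entry is the old entry divided by the pivot: (1/5)/(3/5) = 1/3.

1/3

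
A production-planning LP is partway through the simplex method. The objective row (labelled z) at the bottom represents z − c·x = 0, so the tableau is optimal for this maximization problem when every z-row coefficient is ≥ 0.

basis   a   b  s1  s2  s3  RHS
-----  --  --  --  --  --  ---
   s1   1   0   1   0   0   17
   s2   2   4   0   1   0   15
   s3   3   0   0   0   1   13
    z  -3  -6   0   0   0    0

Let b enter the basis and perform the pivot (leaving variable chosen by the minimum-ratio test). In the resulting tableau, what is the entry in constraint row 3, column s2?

0

Ratio test on column b — row 1: entry 0 ≤ 0; row 2: 15/4 = 15/4; row 3: entry 0 ≤ 0. Minimum is 15/4 at row 2 (s2 leaves); pivot element 4.
Divide row 2 by 4; eliminate column b from the other rows.
Row 3 update in column s2: 0 − 0·(1/4) = 0.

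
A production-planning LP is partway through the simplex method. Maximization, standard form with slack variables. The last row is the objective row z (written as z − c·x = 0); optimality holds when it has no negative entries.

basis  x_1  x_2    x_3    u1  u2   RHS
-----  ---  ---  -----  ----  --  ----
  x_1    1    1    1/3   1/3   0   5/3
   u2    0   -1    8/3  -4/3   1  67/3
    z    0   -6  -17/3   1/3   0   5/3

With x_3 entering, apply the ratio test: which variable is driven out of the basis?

Column x_3 entries and ratios — x_1: (5/3)/(1/3) = 5; u2: (67/3)/(8/3) = 67/8.
Smallest ratio is 5 in the row of x_1, so x_1 leaves.

x_1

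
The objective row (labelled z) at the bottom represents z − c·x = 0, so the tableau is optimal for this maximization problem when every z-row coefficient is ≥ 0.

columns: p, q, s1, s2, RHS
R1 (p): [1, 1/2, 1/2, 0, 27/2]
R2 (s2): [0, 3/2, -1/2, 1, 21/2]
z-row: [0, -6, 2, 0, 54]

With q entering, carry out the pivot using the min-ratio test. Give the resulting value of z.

96

Ratio test on column q — row 1: (27/2)/(1/2) = 27; row 2: (21/2)/(3/2) = 7. Minimum is 7 at row 2 (s2 leaves); pivot element 3/2.
Pivot on row 2; the z-row RHS becomes 54 − (-6)·7 = 96.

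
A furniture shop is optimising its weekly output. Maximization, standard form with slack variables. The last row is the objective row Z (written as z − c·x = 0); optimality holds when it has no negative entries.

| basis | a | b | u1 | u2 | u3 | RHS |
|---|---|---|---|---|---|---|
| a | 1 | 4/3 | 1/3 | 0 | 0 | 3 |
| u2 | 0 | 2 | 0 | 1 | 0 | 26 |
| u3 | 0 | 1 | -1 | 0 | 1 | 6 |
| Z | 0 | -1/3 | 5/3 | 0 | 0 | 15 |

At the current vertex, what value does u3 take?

6

u3 is basic (row 3); its value is the RHS of that row, 6.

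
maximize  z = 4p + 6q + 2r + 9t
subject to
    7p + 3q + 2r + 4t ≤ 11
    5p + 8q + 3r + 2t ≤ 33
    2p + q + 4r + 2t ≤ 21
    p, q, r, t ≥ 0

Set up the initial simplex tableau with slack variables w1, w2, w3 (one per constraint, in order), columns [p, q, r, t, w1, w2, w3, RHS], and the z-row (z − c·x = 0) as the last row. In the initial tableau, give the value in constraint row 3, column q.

Constraint 3 has coefficient 1 on q.

1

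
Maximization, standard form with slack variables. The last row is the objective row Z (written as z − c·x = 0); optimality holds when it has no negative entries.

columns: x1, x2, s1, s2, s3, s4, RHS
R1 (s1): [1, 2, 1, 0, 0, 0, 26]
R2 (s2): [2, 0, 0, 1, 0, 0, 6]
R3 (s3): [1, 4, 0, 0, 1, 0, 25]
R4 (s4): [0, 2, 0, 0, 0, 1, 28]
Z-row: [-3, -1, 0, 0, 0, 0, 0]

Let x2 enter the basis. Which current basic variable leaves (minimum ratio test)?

Column x2 entries and ratios — s1: 26/2 = 13; s2: 0 ≤ 0, skip; s3: 25/4 = 25/4; s4: 28/2 = 14.
Smallest ratio is 25/4 in the row of s3, so s3 leaves.

s3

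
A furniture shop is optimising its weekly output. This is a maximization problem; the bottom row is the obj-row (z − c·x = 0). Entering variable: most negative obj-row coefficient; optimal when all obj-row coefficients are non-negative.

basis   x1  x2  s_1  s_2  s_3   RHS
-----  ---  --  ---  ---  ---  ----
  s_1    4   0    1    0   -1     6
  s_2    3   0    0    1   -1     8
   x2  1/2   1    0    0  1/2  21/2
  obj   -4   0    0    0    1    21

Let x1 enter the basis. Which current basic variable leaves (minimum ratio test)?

Column x1 entries and ratios — s_1: 6/4 = 3/2; s_2: 8/3 = 8/3; x2: (21/2)/(1/2) = 21.
Smallest ratio is 3/2 in the row of s_1, so s_1 leaves.

s_1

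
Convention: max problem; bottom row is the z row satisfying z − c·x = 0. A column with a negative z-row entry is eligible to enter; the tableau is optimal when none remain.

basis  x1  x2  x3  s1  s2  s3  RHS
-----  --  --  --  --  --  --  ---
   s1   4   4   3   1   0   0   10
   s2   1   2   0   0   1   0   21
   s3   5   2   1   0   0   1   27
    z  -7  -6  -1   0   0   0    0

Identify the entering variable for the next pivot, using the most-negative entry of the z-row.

Negative z-row entries: x1: -7, x2: -6, x3: -1.
The most negative is -7 in column x1, so x1 enters.

x1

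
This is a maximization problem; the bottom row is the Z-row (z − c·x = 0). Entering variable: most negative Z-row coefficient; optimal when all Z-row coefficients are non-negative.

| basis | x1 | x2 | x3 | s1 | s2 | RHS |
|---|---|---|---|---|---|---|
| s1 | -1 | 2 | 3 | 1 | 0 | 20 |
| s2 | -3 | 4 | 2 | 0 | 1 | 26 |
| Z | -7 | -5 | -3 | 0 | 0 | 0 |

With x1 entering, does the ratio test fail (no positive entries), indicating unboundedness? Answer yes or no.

yes

Every constraint-row entry in column x1 is ≤ 0, so increasing x1 is unbounded.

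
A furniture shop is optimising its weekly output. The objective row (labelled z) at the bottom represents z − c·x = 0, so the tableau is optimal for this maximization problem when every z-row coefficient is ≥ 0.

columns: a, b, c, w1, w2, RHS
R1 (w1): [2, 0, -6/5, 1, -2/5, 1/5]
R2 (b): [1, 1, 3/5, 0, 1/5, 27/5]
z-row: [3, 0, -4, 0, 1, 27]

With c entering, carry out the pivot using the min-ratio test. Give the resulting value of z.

Ratio test on column c — row 1: entry -6/5 ≤ 0; row 2: (27/5)/(3/5) = 9. Minimum is 9 at row 2 (b leaves); pivot element 3/5.
Pivot on row 2; the z-row RHS becomes 27 − (-4)·9 = 63.

63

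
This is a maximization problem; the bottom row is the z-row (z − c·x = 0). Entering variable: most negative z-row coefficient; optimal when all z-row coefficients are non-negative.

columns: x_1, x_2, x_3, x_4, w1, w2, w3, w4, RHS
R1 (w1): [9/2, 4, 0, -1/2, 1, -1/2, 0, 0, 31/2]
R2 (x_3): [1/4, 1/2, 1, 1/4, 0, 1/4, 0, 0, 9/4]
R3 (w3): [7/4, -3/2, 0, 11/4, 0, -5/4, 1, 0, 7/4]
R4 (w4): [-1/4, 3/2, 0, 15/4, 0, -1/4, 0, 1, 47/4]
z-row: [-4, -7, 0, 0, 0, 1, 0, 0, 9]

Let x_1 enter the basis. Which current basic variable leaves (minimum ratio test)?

w3

Column x_1 entries and ratios — w1: (31/2)/(9/2) = 31/9; x_3: (9/4)/(1/4) = 9; w3: (7/4)/(7/4) = 1; w4: -1/4 ≤ 0, skip.
Smallest ratio is 1 in the row of w3, so w3 leaves.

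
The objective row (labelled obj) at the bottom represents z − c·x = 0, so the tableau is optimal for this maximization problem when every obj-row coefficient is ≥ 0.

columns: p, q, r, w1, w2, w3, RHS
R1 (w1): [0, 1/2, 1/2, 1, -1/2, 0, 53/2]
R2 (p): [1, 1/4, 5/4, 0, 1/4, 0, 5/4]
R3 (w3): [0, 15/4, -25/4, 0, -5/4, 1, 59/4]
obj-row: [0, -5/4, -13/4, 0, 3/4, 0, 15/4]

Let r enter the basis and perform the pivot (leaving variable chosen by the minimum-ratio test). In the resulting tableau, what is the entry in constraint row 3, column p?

5

Ratio test on column r — row 1: (53/2)/(1/2) = 53; row 2: (5/4)/(5/4) = 1; row 3: entry -25/4 ≤ 0. Minimum is 1 at row 2 (p leaves); pivot element 5/4.
Divide row 2 by 5/4; eliminate column r from the other rows.
Row 3 update in column p: 0 − (-25/4)·(4/5) = 5.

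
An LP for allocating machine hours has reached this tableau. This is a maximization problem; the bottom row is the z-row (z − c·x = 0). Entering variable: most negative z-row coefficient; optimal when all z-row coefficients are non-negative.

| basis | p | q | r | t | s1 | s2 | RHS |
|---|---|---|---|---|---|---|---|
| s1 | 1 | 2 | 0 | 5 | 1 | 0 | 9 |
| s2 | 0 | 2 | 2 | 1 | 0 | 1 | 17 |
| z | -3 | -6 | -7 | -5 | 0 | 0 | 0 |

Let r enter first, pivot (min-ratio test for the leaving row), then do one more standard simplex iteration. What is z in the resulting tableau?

173/2

Ratio test on column r — row 1: entry 0 ≤ 0; row 2: 17/2 = 17/2. Minimum is 17/2 at row 2 (s2 leaves); pivot element 2.
Pivot on row 2; the z-row RHS becomes 0 − (-7)·(17/2) = 119/2.
Next entering variable (most negative z-row entry -3): p.
Ratio test on column p — row 1: 9/1 = 9; row 2: entry 0 ≤ 0. Minimum is 9 at row 1 (s1 leaves); pivot element 1.
After the second pivot the z-row RHS is 119/2 − (-3)·9 = 173/2.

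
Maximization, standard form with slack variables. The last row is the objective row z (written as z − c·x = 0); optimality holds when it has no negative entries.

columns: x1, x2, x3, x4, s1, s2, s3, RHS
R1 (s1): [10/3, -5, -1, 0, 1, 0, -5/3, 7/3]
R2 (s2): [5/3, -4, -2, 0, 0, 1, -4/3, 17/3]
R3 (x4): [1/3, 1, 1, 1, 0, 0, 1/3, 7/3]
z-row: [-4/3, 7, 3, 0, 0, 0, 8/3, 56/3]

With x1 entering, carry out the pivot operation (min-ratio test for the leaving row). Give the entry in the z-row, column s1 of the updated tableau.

Ratio test on column x1 — row 1: (7/3)/(10/3) = 7/10; row 2: (17/3)/(5/3) = 17/5; row 3: (7/3)/(1/3) = 7. Minimum is 7/10 at row 1 (s1 leaves); pivot element 10/3.
Divide row 1 by 10/3; eliminate column x1 from the other rows.
z-row update in column s1: 0 − (-4/3)·(3/10) = 2/5.

2/5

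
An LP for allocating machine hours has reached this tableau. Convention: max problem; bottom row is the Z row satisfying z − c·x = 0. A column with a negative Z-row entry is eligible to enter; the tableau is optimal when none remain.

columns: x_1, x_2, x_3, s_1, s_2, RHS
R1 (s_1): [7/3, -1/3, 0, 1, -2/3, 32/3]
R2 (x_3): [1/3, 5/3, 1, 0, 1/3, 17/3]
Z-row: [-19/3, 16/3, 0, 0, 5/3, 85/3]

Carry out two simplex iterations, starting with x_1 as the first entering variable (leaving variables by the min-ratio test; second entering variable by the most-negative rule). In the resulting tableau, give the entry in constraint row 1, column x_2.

Ratio test on column x_1 — row 1: (32/3)/(7/3) = 32/7; row 2: (17/3)/(1/3) = 17. Minimum is 32/7 at row 1 (s_1 leaves); pivot element 7/3.
Divide row 1 by 7/3; eliminate column x_1 from the other rows.
Second iteration: most negative Z-row entry is -1/7 in column s_2, so s_2 enters.
Ratio test on column s_2 — row 1: entry -2/7 ≤ 0; row 2: (29/7)/(3/7) = 29/3. Minimum is 29/3 at row 2 (x_3 leaves); pivot element 3/7.
Divide row 2 by 3/7; eliminate column s_2 from the other rows.
After both pivots, the entry at constraint row 1, column x_2 is 1.

1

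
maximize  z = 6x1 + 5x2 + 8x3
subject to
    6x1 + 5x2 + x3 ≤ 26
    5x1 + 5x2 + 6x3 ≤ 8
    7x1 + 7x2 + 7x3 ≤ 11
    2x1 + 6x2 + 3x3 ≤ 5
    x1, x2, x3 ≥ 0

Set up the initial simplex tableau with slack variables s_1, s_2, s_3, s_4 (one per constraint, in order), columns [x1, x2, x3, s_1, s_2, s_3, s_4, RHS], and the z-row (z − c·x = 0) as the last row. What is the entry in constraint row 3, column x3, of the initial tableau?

7

Constraint 3 has coefficient 7 on x3.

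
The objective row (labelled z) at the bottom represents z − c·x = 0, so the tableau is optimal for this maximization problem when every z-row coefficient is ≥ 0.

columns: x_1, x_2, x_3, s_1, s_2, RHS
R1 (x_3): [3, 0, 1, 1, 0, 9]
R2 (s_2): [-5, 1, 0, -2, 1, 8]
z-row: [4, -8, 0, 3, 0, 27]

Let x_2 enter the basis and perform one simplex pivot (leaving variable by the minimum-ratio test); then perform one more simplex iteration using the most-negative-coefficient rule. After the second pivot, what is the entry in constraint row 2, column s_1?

Ratio test on column x_2 — row 1: entry 0 ≤ 0; row 2: 8/1 = 8. Minimum is 8 at row 2 (s_2 leaves); pivot element 1.
Divide row 2 by 1; eliminate column x_2 from the other rows.
Second iteration: most negative z-row entry is -36 in column x_1, so x_1 enters.
Ratio test on column x_1 — row 1: 9/3 = 3; row 2: entry -5 ≤ 0. Minimum is 3 at row 1 (x_3 leaves); pivot element 3.
Divide row 1 by 3; eliminate column x_1 from the other rows.
After both pivots, the entry at constraint row 2, column s_1 is -1/3.

-1/3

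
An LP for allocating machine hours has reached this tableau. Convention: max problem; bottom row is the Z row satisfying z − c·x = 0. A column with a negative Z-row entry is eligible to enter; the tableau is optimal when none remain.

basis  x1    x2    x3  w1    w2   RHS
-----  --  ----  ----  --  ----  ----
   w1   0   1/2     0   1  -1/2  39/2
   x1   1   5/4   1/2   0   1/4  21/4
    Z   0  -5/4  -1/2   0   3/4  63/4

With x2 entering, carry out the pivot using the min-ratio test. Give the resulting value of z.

Ratio test on column x2 — row 1: (39/2)/(1/2) = 39; row 2: (21/4)/(5/4) = 21/5. Minimum is 21/5 at row 2 (x1 leaves); pivot element 5/4.
Pivot on row 2; the Z-row RHS becomes 63/4 − (-5/4)·(21/5) = 21.

21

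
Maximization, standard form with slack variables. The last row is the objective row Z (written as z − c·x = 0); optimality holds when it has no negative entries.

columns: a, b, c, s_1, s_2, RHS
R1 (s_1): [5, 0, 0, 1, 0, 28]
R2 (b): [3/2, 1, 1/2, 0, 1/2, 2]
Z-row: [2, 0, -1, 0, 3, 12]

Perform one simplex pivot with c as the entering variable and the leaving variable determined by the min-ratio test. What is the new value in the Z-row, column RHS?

Ratio test on column c — row 1: entry 0 ≤ 0; row 2: 2/(1/2) = 4. Minimum is 4 at row 2 (b leaves); pivot element 1/2.
Divide row 2 by 1/2; eliminate column c from the other rows.
Z-row update in column RHS: 12 − (-1)·4 = 16.

16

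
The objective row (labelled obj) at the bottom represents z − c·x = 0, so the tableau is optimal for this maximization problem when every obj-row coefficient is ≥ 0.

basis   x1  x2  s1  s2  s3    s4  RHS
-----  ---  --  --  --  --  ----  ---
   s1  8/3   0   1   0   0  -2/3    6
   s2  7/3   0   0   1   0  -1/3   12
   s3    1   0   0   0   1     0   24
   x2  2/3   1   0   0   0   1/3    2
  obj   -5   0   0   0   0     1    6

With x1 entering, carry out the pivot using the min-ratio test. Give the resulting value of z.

69/4

Ratio test on column x1 — row 1: 6/(8/3) = 9/4; row 2: 12/(7/3) = 36/7; row 3: 24/1 = 24; row 4: 2/(2/3) = 3. Minimum is 9/4 at row 1 (s1 leaves); pivot element 8/3.
Pivot on row 1; the obj-row RHS becomes 6 − (-5)·(9/4) = 69/4.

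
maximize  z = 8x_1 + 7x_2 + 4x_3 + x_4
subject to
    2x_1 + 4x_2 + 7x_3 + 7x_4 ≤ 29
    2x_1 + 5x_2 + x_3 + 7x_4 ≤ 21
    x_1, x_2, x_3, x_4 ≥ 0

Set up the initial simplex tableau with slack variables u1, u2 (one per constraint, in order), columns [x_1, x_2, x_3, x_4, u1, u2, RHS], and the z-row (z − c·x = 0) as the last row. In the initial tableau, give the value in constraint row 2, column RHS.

The RHS of constraint 2 is b_2 = 21.

21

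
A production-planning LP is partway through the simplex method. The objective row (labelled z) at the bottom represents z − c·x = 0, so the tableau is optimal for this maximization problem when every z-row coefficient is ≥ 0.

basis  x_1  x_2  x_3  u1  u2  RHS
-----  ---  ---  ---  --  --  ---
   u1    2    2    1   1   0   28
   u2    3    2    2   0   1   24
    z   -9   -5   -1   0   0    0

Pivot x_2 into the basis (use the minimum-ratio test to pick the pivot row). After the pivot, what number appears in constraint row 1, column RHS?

Ratio test on column x_2 — row 1: 28/2 = 14; row 2: 24/2 = 12. Minimum is 12 at row 2 (u2 leaves); pivot element 2.
Divide row 2 by 2; eliminate column x_2 from the other rows.
Row 1 update in column RHS: 28 − 2·12 = 4.

4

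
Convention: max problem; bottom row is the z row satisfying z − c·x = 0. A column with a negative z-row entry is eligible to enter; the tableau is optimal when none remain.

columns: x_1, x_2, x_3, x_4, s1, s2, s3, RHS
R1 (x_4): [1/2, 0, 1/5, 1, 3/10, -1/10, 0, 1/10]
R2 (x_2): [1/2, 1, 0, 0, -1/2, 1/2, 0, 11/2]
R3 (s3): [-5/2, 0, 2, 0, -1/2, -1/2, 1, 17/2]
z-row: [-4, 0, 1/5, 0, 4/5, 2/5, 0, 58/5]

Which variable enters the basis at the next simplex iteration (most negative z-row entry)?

x_1

Negative z-row entries: x_1: -4.
The most negative is -4 in column x_1, so x_1 enters.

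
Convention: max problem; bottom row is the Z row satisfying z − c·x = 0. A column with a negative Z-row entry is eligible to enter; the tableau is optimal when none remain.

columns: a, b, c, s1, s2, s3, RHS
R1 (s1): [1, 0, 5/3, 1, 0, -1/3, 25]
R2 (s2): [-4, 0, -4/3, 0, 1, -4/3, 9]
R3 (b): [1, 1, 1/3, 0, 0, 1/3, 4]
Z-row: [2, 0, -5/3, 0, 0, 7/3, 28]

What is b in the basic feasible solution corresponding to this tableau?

4

b is basic (row 3); its value is the RHS of that row, 4.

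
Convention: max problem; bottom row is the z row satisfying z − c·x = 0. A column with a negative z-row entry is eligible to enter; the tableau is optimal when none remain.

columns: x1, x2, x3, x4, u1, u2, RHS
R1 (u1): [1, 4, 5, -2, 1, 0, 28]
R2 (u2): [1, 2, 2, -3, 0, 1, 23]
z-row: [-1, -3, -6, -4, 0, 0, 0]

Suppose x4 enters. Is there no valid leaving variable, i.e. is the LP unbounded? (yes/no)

yes

Every constraint-row entry in column x4 is ≤ 0, so increasing x4 is unbounded.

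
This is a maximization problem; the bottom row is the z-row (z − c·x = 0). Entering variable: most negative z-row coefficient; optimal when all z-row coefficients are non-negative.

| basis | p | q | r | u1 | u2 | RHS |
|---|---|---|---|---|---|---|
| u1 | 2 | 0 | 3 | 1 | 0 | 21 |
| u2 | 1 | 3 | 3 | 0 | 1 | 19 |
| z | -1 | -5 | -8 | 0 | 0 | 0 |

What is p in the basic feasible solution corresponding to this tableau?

p is not in the basis, so in the current basic feasible solution p = 0.

0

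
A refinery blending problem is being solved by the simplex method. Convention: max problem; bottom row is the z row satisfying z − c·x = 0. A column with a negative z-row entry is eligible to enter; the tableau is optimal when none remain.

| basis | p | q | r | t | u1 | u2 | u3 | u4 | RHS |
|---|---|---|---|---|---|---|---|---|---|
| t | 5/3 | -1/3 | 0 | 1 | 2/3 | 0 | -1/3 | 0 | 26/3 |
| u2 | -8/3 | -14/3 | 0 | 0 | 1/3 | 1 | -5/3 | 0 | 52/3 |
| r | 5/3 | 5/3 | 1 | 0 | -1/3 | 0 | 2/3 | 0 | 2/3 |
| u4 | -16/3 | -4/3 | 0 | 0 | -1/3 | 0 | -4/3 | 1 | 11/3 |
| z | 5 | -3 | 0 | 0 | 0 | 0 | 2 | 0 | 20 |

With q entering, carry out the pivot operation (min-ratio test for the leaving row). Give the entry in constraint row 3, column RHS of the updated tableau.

2/5

Ratio test on column q — row 1: entry -1/3 ≤ 0; row 2: entry -14/3 ≤ 0; row 3: (2/3)/(5/3) = 2/5; row 4: entry -4/3 ≤ 0. Minimum is 2/5 at row 3 (r leaves); pivot element 5/3.
Divide row 3 by 5/3; eliminate column q from the other rows.
In the new row 3, the RHS entry is the old entry divided by the pivot: (2/3)/(5/3) = 2/5.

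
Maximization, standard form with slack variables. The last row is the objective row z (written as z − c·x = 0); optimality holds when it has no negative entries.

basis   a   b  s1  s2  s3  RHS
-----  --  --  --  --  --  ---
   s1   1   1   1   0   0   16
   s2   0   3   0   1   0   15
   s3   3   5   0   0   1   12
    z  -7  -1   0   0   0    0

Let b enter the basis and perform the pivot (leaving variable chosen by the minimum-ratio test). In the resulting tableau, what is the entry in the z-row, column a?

Ratio test on column b — row 1: 16/1 = 16; row 2: 15/3 = 5; row 3: 12/5 = 12/5. Minimum is 12/5 at row 3 (s3 leaves); pivot element 5.
Divide row 3 by 5; eliminate column b from the other rows.
z-row update in column a: -7 − (-1)·(3/5) = -32/5.

-32/5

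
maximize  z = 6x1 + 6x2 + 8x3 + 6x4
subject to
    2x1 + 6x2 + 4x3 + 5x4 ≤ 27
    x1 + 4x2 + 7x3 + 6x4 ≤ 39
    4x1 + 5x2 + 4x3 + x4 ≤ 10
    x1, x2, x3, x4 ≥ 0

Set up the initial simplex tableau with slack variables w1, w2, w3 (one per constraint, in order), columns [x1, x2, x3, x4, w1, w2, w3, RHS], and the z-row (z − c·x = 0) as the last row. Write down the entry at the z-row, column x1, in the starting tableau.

-6

The z-row carries the negated objective coefficients: the x1 entry is -6.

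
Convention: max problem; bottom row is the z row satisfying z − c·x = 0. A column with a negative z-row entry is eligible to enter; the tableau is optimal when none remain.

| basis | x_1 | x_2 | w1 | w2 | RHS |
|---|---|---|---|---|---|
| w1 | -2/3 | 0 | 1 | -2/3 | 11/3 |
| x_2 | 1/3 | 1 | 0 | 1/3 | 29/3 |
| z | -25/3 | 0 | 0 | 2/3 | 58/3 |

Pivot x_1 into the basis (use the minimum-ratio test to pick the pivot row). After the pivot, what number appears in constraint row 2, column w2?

Ratio test on column x_1 — row 1: entry -2/3 ≤ 0; row 2: (29/3)/(1/3) = 29. Minimum is 29 at row 2 (x_2 leaves); pivot element 1/3.
Divide row 2 by 1/3; eliminate column x_1 from the other rows.
In the new row 2, the w2 entry is the old entry divided by the pivot: (1/3)/(1/3) = 1.

1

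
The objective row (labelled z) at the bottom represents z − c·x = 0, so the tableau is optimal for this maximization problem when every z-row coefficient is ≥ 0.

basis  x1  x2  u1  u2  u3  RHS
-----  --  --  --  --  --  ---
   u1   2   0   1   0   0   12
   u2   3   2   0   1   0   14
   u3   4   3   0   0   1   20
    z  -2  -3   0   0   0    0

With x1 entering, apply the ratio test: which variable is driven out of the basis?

u2

Column x1 entries and ratios — u1: 12/2 = 6; u2: 14/3 = 14/3; u3: 20/4 = 5.
Smallest ratio is 14/3 in the row of u2, so u2 leaves.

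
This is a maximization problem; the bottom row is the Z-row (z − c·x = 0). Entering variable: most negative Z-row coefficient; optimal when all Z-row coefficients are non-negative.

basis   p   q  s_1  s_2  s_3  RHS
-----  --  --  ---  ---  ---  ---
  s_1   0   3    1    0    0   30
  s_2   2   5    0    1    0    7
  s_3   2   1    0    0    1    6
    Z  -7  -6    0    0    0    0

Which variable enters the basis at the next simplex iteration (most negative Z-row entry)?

p

Negative Z-row entries: p: -7, q: -6.
The most negative is -7 in column p, so p enters.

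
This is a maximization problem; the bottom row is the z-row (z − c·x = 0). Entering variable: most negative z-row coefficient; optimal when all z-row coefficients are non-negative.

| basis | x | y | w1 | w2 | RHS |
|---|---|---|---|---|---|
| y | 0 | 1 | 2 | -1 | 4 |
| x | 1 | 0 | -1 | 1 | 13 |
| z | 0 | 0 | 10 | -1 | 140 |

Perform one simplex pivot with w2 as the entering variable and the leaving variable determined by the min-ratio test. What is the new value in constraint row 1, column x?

1

Ratio test on column w2 — row 1: entry -1 ≤ 0; row 2: 13/1 = 13. Minimum is 13 at row 2 (x leaves); pivot element 1.
Divide row 2 by 1; eliminate column w2 from the other rows.
Row 1 update in column x: 0 − (-1)·1 = 1.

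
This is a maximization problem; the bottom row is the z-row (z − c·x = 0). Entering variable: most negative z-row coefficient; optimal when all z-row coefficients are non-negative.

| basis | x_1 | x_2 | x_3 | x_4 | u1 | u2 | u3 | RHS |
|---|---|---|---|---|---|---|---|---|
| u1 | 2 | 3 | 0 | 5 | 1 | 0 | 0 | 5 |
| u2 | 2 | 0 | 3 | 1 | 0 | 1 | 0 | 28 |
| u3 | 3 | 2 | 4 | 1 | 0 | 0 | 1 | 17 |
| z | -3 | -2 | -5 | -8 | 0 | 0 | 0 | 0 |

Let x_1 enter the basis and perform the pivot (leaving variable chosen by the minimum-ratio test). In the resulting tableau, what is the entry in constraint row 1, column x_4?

Ratio test on column x_1 — row 1: 5/2 = 5/2; row 2: 28/2 = 14; row 3: 17/3 = 17/3. Minimum is 5/2 at row 1 (u1 leaves); pivot element 2.
Divide row 1 by 2; eliminate column x_1 from the other rows.
In the new row 1, the x_4 entry is the old entry divided by the pivot: 5/2 = 5/2.

5/2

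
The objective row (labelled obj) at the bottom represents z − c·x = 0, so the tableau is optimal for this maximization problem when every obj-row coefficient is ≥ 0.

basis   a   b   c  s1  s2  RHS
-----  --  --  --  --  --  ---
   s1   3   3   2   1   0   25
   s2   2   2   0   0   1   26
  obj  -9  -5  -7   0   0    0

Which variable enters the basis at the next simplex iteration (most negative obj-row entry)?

a

Negative obj-row entries: a: -9, b: -5, c: -7.
The most negative is -9 in column a, so a enters.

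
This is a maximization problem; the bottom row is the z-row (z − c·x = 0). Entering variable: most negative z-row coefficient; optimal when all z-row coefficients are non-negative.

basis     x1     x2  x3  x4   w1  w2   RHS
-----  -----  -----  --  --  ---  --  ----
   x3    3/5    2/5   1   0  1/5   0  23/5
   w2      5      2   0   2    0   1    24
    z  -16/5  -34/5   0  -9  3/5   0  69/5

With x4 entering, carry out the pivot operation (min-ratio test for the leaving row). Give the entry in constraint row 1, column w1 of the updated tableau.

1/5

Ratio test on column x4 — row 1: entry 0 ≤ 0; row 2: 24/2 = 12. Minimum is 12 at row 2 (w2 leaves); pivot element 2.
Divide row 2 by 2; eliminate column x4 from the other rows.
Row 1 update in column w1: 1/5 − 0·0 = 1/5.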